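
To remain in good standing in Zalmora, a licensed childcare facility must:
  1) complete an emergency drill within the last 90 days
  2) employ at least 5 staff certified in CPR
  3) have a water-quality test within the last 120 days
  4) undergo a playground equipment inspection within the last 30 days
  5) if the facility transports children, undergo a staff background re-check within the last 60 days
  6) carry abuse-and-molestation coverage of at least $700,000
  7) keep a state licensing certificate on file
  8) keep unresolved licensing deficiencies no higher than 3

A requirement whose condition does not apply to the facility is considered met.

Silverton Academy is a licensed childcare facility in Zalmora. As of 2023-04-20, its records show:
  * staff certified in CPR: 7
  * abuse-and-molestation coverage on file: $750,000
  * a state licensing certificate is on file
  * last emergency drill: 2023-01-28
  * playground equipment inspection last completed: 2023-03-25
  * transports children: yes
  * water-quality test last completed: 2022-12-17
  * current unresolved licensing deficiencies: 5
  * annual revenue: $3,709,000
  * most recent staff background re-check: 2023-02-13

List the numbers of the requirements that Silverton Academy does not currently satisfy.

1. emergency drill 82 days ago vs limit 90 → met
2. staff certified in CPR 7 ≥ 5 → met
3. water-quality test 124 days ago vs limit 120 → not met
4. playground equipment inspection 26 days ago vs limit 30 → met
5. condition 'transports children' holds; staff background re-check 66 days ago vs limit 60 → not met
6. abuse-and-molestation coverage $750,000 ≥ $700,000 → met
7. state licensing certificate present → met
8. unresolved licensing deficiencies 5 > 3 → not met
Not met: 3, 5, 8

3, 5, 8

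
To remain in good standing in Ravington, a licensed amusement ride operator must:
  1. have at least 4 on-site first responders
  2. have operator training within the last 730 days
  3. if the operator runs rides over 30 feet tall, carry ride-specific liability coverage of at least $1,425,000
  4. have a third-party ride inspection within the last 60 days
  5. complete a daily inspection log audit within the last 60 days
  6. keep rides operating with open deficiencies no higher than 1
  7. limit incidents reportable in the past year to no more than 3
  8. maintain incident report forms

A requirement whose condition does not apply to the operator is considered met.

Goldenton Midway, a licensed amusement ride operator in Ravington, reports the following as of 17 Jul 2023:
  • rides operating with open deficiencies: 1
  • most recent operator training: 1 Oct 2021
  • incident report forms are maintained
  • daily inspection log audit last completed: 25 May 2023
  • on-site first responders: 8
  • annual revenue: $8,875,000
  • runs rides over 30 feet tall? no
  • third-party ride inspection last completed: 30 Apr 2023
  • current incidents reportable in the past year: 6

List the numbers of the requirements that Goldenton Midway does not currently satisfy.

1. on-site first responders 8 ≥ 4 → met
2. operator training 654 days ago vs limit 730 → met
3. condition 'runs rides over 30 feet tall' does not hold → requirement n/a → met
4. third-party ride inspection 78 days ago vs limit 60 → not met
5. daily inspection log audit 53 days ago vs limit 60 → met
6. rides operating with open deficiencies 1 ≤ 1 → met
7. incidents reportable in the past year 6 > 3 → not met
8. incident report forms present → met
Not met: 4, 7

4, 7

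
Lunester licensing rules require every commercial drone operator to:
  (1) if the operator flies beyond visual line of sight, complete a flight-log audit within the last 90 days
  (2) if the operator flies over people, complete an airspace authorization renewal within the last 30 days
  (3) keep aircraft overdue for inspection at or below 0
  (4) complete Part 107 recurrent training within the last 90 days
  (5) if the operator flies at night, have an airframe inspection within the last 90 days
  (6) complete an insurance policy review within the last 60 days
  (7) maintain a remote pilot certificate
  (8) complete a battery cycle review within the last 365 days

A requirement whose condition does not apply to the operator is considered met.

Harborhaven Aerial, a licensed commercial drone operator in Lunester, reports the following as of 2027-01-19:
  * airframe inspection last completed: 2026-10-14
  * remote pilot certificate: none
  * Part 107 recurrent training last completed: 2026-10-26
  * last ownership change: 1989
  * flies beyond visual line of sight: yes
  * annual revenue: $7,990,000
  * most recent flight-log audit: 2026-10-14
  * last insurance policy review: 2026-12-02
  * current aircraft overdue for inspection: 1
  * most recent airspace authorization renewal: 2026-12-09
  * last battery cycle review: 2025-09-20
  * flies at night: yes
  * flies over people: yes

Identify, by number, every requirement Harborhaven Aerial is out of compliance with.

1. condition 'flies beyond visual line of sight' holds; flight-log audit 97 days ago vs limit 90 → not met
2. condition 'flies over people' holds; airspace authorization renewal 41 days ago vs limit 30 → not met
3. aircraft overdue for inspection 1 > 0 → not met
4. Part 107 recurrent training 85 days ago vs limit 90 → met
5. condition 'flies at night' holds; airframe inspection 97 days ago vs limit 90 → not met
6. insurance policy review 48 days ago vs limit 60 → met
7. remote pilot certificate absent → not met
8. battery cycle review 486 days ago vs limit 365 → not met
Not met: 1, 2, 3, 5, 7, 8

1, 2, 3, 5, 7, 8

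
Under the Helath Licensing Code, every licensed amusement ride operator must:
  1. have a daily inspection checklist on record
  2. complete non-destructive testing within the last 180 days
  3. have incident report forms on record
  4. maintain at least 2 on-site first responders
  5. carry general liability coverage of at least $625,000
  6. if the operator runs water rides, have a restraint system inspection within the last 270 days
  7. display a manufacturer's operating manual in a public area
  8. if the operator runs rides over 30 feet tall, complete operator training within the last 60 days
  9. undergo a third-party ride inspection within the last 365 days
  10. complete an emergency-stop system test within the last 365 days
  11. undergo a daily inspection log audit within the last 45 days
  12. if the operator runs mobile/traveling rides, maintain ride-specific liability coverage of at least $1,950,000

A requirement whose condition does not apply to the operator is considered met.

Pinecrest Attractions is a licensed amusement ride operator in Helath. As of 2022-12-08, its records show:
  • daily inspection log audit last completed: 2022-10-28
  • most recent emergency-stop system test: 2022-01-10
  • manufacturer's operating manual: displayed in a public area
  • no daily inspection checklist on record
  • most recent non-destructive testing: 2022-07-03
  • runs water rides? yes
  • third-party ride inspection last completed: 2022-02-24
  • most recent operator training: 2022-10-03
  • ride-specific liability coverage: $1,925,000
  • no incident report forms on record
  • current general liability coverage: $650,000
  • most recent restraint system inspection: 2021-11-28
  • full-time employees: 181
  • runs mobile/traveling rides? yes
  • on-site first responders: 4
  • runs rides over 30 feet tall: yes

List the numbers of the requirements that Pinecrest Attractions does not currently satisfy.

1. daily inspection checklist absent → not met
2. non-destructive testing 158 days ago vs limit 180 → met
3. incident report forms absent → not met
4. on-site first responders 4 ≥ 2 → met
5. general liability coverage $650,000 ≥ $625,000 → met
6. condition 'runs water rides' holds; restraint system inspection 375 days ago vs limit 270 → not met
7. manufacturer's operating manual present → met
8. condition 'runs rides over 30 feet tall' holds; operator training 66 days ago vs limit 60 → not met
9. third-party ride inspection 287 days ago vs limit 365 → met
10. emergency-stop system test 332 days ago vs limit 365 → met
11. daily inspection log audit 41 days ago vs limit 45 → met
12. condition 'runs mobile/traveling rides' holds; ride-specific liability coverage $1,925,000 < $1,950,000 → not met
Not met: 1, 3, 6, 8, 12

1, 3, 6, 8, 12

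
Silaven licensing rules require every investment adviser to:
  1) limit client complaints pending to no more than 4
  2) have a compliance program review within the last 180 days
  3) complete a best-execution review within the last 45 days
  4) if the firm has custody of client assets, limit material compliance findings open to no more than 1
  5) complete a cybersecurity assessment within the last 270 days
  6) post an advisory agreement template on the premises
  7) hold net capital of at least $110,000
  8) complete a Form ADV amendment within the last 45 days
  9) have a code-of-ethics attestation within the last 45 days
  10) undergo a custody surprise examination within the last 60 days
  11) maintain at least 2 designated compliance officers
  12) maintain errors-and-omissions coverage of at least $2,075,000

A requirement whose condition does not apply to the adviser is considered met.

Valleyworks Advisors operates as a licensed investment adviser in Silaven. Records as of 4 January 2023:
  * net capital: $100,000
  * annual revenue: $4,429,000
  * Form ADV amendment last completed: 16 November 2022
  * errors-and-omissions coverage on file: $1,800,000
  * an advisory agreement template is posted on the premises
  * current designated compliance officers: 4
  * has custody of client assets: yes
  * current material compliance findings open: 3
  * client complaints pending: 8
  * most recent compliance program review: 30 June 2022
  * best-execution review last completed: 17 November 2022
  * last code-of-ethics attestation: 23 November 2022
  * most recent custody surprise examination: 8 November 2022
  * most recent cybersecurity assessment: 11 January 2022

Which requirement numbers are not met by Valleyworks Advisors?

1, 2, 3, 4, 5, 7, 8, 12

1. client complaints pending 8 > 4 → not met
2. compliance program review 188 days ago vs limit 180 → not met
3. best-execution review 48 days ago vs limit 45 → not met
4. condition 'has custody of client assets' holds; material compliance findings open 3 > 1 → not met
5. cybersecurity assessment 358 days ago vs limit 270 → not met
6. advisory agreement template present → met
7. net capital $100,000 < $110,000 → not met
8. Form ADV amendment 49 days ago vs limit 45 → not met
9. code-of-ethics attestation 42 days ago vs limit 45 → met
10. custody surprise examination 57 days ago vs limit 60 → met
11. designated compliance officers 4 ≥ 2 → met
12. errors-and-omissions coverage $1,800,000 < $2,075,000 → not met
Not met: 1, 2, 3, 4, 5, 7, 8, 12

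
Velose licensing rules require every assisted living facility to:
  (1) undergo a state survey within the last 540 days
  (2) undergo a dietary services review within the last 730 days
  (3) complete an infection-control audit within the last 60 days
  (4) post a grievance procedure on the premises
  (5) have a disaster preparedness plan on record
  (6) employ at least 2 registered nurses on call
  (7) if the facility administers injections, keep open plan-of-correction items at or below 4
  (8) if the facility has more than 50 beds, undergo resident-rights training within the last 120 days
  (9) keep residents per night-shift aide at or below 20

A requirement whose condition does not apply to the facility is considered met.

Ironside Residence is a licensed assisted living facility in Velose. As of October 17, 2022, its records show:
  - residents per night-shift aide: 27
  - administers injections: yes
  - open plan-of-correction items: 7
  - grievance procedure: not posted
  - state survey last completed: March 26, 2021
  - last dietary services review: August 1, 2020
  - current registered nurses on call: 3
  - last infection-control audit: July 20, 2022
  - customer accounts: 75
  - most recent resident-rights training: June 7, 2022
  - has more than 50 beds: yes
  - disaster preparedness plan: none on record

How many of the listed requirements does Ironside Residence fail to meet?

1. state survey 570 days ago vs limit 540 → not met
2. dietary services review 807 days ago vs limit 730 → not met
3. infection-control audit 89 days ago vs limit 60 → not met
4. grievance procedure absent → not met
5. disaster preparedness plan absent → not met
6. registered nurses on call 3 ≥ 2 → met
7. condition 'administers injections' holds; open plan-of-correction items 7 > 4 → not met
8. condition 'has more than 50 beds' holds; resident-rights training 132 days ago vs limit 120 → not met
9. residents per night-shift aide 27 > 20 → not met
Not met: 8 of 9

8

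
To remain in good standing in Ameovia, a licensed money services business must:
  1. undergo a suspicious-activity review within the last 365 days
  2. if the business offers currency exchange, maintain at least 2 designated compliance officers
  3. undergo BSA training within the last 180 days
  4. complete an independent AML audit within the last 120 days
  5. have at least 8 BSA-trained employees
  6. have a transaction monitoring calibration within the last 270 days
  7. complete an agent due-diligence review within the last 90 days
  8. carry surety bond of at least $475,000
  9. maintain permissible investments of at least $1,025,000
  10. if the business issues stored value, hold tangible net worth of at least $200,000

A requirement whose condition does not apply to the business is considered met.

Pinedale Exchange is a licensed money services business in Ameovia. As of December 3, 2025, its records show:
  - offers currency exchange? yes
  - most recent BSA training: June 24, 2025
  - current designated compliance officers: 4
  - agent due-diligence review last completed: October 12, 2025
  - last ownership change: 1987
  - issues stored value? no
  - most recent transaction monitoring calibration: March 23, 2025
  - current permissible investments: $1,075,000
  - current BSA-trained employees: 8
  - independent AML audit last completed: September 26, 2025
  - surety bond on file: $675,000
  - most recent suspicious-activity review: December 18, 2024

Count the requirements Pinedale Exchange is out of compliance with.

1. suspicious-activity review 350 days ago vs limit 365 → met
2. condition 'offers currency exchange' holds; designated compliance officers 4 ≥ 2 → met
3. BSA training 162 days ago vs limit 180 → met
4. independent AML audit 68 days ago vs limit 120 → met
5. BSA-trained employees 8 ≥ 8 → met
6. transaction monitoring calibration 255 days ago vs limit 270 → met
7. agent due-diligence review 52 days ago vs limit 90 → met
8. surety bond $675,000 ≥ $475,000 → met
9. permissible investments $1,075,000 ≥ $1,025,000 → met
10. condition 'issues stored value' does not hold → requirement n/a → met
Not met: 0 of 10

0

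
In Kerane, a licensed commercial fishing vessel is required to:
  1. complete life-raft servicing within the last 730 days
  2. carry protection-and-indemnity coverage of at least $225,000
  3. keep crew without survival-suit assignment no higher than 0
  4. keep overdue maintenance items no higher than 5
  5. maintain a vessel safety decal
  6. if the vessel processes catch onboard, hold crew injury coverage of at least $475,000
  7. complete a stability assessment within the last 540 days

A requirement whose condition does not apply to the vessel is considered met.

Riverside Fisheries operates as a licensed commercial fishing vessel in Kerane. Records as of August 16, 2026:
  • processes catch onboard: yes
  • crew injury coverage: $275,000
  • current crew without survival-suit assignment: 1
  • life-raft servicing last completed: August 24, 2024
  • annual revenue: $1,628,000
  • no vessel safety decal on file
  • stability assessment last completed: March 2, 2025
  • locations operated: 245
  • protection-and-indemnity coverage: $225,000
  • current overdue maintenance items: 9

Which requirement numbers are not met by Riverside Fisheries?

3, 4, 5, 6

1. life-raft servicing 722 days ago vs limit 730 → met
2. protection-and-indemnity coverage $225,000 ≥ $225,000 → met
3. crew without survival-suit assignment 1 > 0 → not met
4. overdue maintenance items 9 > 5 → not met
5. vessel safety decal absent → not met
6. condition 'processes catch onboard' holds; crew injury coverage $275,000 < $475,000 → not met
7. stability assessment 532 days ago vs limit 540 → met
Not met: 3, 4, 5, 6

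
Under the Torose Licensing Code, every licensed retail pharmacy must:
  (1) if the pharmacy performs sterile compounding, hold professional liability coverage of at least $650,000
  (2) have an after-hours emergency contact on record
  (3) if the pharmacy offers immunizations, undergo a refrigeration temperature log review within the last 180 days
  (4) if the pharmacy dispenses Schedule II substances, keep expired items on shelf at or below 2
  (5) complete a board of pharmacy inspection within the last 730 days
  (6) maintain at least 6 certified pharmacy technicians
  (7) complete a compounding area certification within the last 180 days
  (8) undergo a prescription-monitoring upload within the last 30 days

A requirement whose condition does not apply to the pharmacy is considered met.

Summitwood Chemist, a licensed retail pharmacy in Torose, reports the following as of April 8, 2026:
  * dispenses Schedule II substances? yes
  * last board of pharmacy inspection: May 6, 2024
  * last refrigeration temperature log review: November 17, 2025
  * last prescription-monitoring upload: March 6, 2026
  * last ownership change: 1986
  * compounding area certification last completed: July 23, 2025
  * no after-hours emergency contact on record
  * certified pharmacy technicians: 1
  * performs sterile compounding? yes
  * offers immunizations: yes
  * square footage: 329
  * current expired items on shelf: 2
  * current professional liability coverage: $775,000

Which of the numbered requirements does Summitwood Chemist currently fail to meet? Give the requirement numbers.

1. condition 'performs sterile compounding' holds; professional liability coverage $775,000 ≥ $650,000 → met
2. after-hours emergency contact absent → not met
3. condition 'offers immunizations' holds; refrigeration temperature log review 142 days ago vs limit 180 → met
4. condition 'dispenses Schedule II substances' holds; expired items on shelf 2 ≤ 2 → met
5. board of pharmacy inspection 702 days ago vs limit 730 → met
6. certified pharmacy technicians 1 < 6 → not met
7. compounding area certification 259 days ago vs limit 180 → not met
8. prescription-monitoring upload 33 days ago vs limit 30 → not met
Not met: 2, 6, 7, 8

2, 6, 7, 8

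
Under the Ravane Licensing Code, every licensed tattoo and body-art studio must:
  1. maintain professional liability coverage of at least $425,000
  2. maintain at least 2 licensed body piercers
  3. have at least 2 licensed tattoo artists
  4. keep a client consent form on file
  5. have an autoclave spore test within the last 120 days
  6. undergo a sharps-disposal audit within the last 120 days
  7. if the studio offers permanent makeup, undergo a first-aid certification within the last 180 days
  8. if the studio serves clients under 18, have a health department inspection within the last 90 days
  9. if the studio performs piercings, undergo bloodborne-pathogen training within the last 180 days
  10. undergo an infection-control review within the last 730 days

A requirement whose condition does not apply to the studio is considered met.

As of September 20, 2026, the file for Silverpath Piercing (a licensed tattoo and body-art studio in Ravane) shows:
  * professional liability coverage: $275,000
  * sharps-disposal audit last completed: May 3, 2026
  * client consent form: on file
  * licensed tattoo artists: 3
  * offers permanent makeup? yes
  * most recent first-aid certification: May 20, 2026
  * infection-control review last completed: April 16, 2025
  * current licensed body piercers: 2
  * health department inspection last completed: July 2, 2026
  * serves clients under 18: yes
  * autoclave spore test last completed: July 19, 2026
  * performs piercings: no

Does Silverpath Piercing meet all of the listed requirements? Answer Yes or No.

No

1. professional liability coverage $275,000 < $425,000 → not met
2. licensed body piercers 2 ≥ 2 → met
3. licensed tattoo artists 3 ≥ 2 → met
4. client consent form present → met
5. autoclave spore test 63 days ago vs limit 120 → met
6. sharps-disposal audit 140 days ago vs limit 120 → not met
7. condition 'offers permanent makeup' holds; first-aid certification 123 days ago vs limit 180 → met
8. condition 'serves clients under 18' holds; health department inspection 80 days ago vs limit 90 → met
9. condition 'performs piercings' does not hold → requirement n/a → met
10. infection-control review 522 days ago vs limit 730 → met
Not met: 1, 6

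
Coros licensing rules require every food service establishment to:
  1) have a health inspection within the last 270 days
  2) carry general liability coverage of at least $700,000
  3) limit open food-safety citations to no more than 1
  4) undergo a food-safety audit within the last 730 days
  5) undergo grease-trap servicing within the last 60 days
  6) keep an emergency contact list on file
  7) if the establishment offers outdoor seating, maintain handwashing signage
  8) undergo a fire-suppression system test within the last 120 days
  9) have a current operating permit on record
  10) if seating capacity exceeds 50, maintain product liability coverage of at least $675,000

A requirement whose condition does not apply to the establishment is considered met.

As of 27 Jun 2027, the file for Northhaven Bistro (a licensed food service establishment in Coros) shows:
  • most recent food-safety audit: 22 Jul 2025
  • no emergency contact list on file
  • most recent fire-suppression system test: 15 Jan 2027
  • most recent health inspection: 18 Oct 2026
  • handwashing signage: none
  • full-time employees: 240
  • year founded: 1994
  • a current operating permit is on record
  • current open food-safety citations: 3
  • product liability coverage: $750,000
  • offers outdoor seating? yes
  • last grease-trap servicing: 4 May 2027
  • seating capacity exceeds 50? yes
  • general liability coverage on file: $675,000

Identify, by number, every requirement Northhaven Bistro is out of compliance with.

1. health inspection 252 days ago vs limit 270 → met
2. general liability coverage $675,000 < $700,000 → not met
3. open food-safety citations 3 > 1 → not met
4. food-safety audit 705 days ago vs limit 730 → met
5. grease-trap servicing 54 days ago vs limit 60 → met
6. emergency contact list absent → not met
7. condition 'offers outdoor seating' holds; handwashing signage absent → not met
8. fire-suppression system test 163 days ago vs limit 120 → not met
9. current operating permit present → met
10. condition 'seating capacity exceeds 50' holds; product liability coverage $750,000 ≥ $675,000 → met
Not met: 2, 3, 6, 7, 8

2, 3, 6, 7, 8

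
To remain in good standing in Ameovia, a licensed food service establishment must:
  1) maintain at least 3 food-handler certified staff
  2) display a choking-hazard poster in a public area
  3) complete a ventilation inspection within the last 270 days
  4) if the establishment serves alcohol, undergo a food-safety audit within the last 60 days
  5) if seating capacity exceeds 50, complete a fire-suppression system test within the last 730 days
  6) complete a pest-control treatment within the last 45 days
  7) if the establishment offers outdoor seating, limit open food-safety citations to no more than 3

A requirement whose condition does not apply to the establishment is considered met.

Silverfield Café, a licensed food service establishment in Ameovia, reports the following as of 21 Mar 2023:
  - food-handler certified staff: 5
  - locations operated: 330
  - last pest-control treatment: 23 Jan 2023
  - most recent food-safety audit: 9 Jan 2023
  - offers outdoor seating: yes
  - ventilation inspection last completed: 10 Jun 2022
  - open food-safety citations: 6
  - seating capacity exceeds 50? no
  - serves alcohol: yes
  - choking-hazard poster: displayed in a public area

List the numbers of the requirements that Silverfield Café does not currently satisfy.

3, 4, 6, 7

1. food-handler certified staff 5 ≥ 3 → met
2. choking-hazard poster present → met
3. ventilation inspection 284 days ago vs limit 270 → not met
4. condition 'serves alcohol' holds; food-safety audit 71 days ago vs limit 60 → not met
5. condition 'seating capacity exceeds 50' does not hold → requirement n/a → met
6. pest-control treatment 57 days ago vs limit 45 → not met
7. condition 'offers outdoor seating' holds; open food-safety citations 6 > 3 → not met
Not met: 3, 4, 6, 7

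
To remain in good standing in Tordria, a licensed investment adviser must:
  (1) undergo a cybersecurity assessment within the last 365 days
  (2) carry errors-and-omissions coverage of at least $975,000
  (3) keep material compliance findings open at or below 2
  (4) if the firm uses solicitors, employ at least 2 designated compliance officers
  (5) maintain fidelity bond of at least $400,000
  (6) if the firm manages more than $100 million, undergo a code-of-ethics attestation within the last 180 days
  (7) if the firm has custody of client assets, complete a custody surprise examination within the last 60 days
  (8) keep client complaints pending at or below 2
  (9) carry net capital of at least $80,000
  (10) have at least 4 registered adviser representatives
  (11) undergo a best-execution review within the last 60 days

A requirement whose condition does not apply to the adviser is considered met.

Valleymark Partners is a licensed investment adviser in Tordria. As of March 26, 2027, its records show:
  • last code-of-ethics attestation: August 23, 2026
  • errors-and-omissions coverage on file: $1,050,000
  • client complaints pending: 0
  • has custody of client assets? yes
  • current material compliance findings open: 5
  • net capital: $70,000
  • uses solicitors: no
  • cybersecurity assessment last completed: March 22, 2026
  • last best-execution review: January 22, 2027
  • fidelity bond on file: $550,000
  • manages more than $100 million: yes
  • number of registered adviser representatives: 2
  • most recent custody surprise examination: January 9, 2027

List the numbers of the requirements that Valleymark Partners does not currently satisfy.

1. cybersecurity assessment 369 days ago vs limit 365 → not met
2. errors-and-omissions coverage $1,050,000 ≥ $975,000 → met
3. material compliance findings open 5 > 2 → not met
4. condition 'uses solicitors' does not hold → requirement n/a → met
5. fidelity bond $550,000 ≥ $400,000 → met
6. condition 'manages more than $100 million' holds; code-of-ethics attestation 215 days ago vs limit 180 → not met
7. condition 'has custody of client assets' holds; custody surprise examination 76 days ago vs limit 60 → not met
8. client complaints pending 0 ≤ 2 → met
9. net capital $70,000 < $80,000 → not met
10. registered adviser representatives 2 < 4 → not met
11. best-execution review 63 days ago vs limit 60 → not met
Not met: 1, 3, 6, 7, 9, 10, 11

1, 3, 6, 7, 9, 10, 11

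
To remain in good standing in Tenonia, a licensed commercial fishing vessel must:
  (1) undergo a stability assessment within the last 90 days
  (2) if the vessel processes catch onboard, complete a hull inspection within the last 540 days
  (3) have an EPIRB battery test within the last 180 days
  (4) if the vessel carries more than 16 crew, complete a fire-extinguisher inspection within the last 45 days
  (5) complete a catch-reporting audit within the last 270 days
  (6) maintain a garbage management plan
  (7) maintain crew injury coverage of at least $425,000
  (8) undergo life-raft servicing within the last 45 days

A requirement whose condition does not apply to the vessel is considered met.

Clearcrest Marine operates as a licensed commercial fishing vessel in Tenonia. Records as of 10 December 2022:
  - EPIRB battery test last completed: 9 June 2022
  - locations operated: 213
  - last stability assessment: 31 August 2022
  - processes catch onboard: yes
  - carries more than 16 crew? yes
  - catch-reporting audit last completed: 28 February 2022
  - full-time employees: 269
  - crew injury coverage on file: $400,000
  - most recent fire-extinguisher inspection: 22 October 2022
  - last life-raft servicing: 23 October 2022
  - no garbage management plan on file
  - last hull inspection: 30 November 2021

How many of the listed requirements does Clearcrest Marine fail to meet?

7

1. stability assessment 101 days ago vs limit 90 → not met
2. condition 'processes catch onboard' holds; hull inspection 375 days ago vs limit 540 → met
3. EPIRB battery test 184 days ago vs limit 180 → not met
4. condition 'carries more than 16 crew' holds; fire-extinguisher inspection 49 days ago vs limit 45 → not met
5. catch-reporting audit 285 days ago vs limit 270 → not met
6. garbage management plan absent → not met
7. crew injury coverage $400,000 < $425,000 → not met
8. life-raft servicing 48 days ago vs limit 45 → not met
Not met: 7 of 8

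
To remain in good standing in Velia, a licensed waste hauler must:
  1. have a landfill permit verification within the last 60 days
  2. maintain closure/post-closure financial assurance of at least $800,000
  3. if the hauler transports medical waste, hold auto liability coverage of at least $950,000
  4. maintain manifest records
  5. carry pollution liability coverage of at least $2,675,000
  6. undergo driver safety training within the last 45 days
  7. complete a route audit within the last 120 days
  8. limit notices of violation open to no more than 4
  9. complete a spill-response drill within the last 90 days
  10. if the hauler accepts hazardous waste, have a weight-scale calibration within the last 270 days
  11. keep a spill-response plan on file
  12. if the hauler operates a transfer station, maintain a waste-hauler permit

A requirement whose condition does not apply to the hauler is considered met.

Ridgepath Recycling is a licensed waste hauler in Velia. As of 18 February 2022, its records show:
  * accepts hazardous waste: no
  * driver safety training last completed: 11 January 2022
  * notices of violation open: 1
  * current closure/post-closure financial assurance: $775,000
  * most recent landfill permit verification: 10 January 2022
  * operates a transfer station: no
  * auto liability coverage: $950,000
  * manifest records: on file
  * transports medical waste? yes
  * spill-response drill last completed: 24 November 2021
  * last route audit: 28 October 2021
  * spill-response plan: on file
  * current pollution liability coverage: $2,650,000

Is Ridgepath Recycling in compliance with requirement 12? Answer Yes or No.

12. condition 'operates a transfer station' does not hold → requirement n/a → met

Yes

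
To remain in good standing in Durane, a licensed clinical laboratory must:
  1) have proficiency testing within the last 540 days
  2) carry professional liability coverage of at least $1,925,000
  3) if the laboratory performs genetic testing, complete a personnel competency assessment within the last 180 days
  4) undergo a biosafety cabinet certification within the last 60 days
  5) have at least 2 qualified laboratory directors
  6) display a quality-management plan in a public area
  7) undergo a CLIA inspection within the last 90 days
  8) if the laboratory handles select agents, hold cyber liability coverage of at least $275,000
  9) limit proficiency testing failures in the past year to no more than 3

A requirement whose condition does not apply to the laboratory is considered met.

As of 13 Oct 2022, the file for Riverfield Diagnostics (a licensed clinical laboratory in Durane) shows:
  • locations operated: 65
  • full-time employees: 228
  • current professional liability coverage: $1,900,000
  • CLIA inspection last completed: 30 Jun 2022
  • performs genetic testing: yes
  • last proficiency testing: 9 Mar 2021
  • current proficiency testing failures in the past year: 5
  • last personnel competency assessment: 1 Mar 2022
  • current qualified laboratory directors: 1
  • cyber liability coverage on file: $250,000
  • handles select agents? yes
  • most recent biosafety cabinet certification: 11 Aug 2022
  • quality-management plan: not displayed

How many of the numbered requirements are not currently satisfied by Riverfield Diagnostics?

1. proficiency testing 583 days ago vs limit 540 → not met
2. professional liability coverage $1,900,000 < $1,925,000 → not met
3. condition 'performs genetic testing' holds; personnel competency assessment 226 days ago vs limit 180 → not met
4. biosafety cabinet certification 63 days ago vs limit 60 → not met
5. qualified laboratory directors 1 < 2 → not met
6. quality-management plan absent → not met
7. CLIA inspection 105 days ago vs limit 90 → not met
8. condition 'handles select agents' holds; cyber liability coverage $250,000 < $275,000 → not met
9. proficiency testing failures in the past year 5 > 3 → not met
Not met: 9 of 9

9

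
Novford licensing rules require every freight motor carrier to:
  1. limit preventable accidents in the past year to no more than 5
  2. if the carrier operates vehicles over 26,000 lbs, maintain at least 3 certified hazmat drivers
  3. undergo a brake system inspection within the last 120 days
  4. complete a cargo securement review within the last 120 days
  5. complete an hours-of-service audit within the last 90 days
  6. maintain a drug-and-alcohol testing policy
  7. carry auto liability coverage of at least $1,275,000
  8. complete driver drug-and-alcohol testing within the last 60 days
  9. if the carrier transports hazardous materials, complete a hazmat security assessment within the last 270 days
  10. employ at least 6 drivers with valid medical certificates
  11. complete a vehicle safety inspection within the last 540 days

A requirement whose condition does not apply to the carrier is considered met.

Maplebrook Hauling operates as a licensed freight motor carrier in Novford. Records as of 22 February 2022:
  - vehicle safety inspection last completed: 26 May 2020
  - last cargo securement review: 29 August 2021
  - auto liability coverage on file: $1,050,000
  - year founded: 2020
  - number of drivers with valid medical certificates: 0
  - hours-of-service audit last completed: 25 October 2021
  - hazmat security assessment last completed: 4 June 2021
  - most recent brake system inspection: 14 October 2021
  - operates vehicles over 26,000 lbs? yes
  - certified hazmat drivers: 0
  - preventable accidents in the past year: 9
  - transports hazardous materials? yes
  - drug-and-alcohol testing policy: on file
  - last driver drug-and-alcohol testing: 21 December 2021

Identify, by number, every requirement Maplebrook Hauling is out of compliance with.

1, 2, 3, 4, 5, 7, 8, 10, 11

1. preventable accidents in the past year 9 > 5 → not met
2. condition 'operates vehicles over 26,000 lbs' holds; certified hazmat drivers 0 < 3 → not met
3. brake system inspection 131 days ago vs limit 120 → not met
4. cargo securement review 177 days ago vs limit 120 → not met
5. hours-of-service audit 120 days ago vs limit 90 → not met
6. drug-and-alcohol testing policy present → met
7. auto liability coverage $1,050,000 < $1,275,000 → not met
8. driver drug-and-alcohol testing 63 days ago vs limit 60 → not met
9. condition 'transports hazardous materials' holds; hazmat security assessment 263 days ago vs limit 270 → met
10. drivers with valid medical certificates 0 < 6 → not met
11. vehicle safety inspection 637 days ago vs limit 540 → not met
Not met: 1, 2, 3, 4, 5, 7, 8, 10, 11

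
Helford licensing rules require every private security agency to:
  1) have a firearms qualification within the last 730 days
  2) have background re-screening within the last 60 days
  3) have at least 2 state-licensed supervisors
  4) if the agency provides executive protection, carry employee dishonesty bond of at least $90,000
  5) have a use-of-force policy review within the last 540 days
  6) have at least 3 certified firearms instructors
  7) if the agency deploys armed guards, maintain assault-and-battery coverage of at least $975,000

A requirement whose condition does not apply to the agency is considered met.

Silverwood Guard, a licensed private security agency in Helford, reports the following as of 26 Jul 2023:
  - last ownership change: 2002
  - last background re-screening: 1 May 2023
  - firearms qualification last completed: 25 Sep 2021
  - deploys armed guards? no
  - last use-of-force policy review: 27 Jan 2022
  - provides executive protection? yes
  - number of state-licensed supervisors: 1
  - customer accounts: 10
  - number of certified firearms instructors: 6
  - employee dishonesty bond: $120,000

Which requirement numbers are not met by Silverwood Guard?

2, 3, 5

1. firearms qualification 669 days ago vs limit 730 → met
2. background re-screening 86 days ago vs limit 60 → not met
3. state-licensed supervisors 1 < 2 → not met
4. condition 'provides executive protection' holds; employee dishonesty bond $120,000 ≥ $90,000 → met
5. use-of-force policy review 545 days ago vs limit 540 → not met
6. certified firearms instructors 6 ≥ 3 → met
7. condition 'deploys armed guards' does not hold → requirement n/a → met
Not met: 2, 3, 5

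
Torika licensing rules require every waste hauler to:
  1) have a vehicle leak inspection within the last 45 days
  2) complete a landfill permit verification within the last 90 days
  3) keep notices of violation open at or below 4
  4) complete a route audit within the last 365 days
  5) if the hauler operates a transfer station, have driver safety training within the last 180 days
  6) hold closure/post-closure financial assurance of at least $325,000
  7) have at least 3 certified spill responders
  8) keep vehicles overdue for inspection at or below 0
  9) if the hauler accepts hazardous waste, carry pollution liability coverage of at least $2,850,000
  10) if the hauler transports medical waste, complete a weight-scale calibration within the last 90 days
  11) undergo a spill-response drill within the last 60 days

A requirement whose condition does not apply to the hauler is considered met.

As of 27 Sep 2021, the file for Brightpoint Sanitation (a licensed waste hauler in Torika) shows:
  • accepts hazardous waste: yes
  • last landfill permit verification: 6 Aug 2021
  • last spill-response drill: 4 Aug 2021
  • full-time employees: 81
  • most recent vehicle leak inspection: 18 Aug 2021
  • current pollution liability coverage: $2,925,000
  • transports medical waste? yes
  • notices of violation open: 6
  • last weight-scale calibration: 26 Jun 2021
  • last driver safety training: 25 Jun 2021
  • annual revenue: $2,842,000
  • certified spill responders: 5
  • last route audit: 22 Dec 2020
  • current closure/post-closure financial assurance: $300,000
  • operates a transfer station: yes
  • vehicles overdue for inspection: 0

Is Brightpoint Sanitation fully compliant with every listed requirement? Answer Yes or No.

1. vehicle leak inspection 40 days ago vs limit 45 → met
2. landfill permit verification 52 days ago vs limit 90 → met
3. notices of violation open 6 > 4 → not met
4. route audit 279 days ago vs limit 365 → met
5. condition 'operates a transfer station' holds; driver safety training 94 days ago vs limit 180 → met
6. closure/post-closure financial assurance $300,000 < $325,000 → not met
7. certified spill responders 5 ≥ 3 → met
8. vehicles overdue for inspection 0 ≤ 0 → met
9. condition 'accepts hazardous waste' holds; pollution liability coverage $2,925,000 ≥ $2,850,000 → met
10. condition 'transports medical waste' holds; weight-scale calibration 93 days ago vs limit 90 → not met
11. spill-response drill 54 days ago vs limit 60 → met
Not met: 3, 6, 10

No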